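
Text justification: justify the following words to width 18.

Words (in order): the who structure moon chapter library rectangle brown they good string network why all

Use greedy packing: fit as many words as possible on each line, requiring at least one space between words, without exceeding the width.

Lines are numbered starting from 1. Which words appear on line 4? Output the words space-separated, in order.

Line 1: ['the', 'who', 'structure'] (min_width=17, slack=1)
Line 2: ['moon', 'chapter'] (min_width=12, slack=6)
Line 3: ['library', 'rectangle'] (min_width=17, slack=1)
Line 4: ['brown', 'they', 'good'] (min_width=15, slack=3)
Line 5: ['string', 'network', 'why'] (min_width=18, slack=0)
Line 6: ['all'] (min_width=3, slack=15)

Answer: brown they good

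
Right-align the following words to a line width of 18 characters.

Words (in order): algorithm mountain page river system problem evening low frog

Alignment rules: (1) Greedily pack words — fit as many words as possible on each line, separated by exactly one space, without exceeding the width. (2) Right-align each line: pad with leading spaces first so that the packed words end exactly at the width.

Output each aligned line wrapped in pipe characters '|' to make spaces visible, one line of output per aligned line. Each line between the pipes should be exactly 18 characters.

Answer: |algorithm mountain|
| page river system|
|   problem evening|
|          low frog|

Derivation:
Line 1: ['algorithm', 'mountain'] (min_width=18, slack=0)
Line 2: ['page', 'river', 'system'] (min_width=17, slack=1)
Line 3: ['problem', 'evening'] (min_width=15, slack=3)
Line 4: ['low', 'frog'] (min_width=8, slack=10)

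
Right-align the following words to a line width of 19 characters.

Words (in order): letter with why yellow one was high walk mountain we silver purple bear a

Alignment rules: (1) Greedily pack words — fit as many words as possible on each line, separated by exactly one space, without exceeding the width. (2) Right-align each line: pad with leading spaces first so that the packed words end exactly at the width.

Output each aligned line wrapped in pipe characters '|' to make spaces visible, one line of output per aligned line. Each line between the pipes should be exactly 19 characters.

Answer: |    letter with why|
|yellow one was high|
|   walk mountain we|
| silver purple bear|
|                  a|

Derivation:
Line 1: ['letter', 'with', 'why'] (min_width=15, slack=4)
Line 2: ['yellow', 'one', 'was', 'high'] (min_width=19, slack=0)
Line 3: ['walk', 'mountain', 'we'] (min_width=16, slack=3)
Line 4: ['silver', 'purple', 'bear'] (min_width=18, slack=1)
Line 5: ['a'] (min_width=1, slack=18)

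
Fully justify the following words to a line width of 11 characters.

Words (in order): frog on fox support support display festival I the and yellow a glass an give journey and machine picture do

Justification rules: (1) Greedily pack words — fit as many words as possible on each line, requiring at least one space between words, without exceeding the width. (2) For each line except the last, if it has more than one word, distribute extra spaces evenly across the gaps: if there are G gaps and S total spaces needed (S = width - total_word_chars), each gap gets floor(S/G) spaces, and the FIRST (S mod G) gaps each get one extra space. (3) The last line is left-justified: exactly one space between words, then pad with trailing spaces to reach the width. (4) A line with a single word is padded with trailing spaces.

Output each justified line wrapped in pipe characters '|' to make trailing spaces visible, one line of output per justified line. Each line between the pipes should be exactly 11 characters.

Line 1: ['frog', 'on', 'fox'] (min_width=11, slack=0)
Line 2: ['support'] (min_width=7, slack=4)
Line 3: ['support'] (min_width=7, slack=4)
Line 4: ['display'] (min_width=7, slack=4)
Line 5: ['festival', 'I'] (min_width=10, slack=1)
Line 6: ['the', 'and'] (min_width=7, slack=4)
Line 7: ['yellow', 'a'] (min_width=8, slack=3)
Line 8: ['glass', 'an'] (min_width=8, slack=3)
Line 9: ['give'] (min_width=4, slack=7)
Line 10: ['journey', 'and'] (min_width=11, slack=0)
Line 11: ['machine'] (min_width=7, slack=4)
Line 12: ['picture', 'do'] (min_width=10, slack=1)

Answer: |frog on fox|
|support    |
|support    |
|display    |
|festival  I|
|the     and|
|yellow    a|
|glass    an|
|give       |
|journey and|
|machine    |
|picture do |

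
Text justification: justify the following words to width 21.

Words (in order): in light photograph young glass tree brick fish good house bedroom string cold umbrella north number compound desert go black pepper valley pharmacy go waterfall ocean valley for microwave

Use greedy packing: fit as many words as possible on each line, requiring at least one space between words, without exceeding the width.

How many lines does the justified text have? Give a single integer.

Answer: 10

Derivation:
Line 1: ['in', 'light', 'photograph'] (min_width=19, slack=2)
Line 2: ['young', 'glass', 'tree'] (min_width=16, slack=5)
Line 3: ['brick', 'fish', 'good', 'house'] (min_width=21, slack=0)
Line 4: ['bedroom', 'string', 'cold'] (min_width=19, slack=2)
Line 5: ['umbrella', 'north', 'number'] (min_width=21, slack=0)
Line 6: ['compound', 'desert', 'go'] (min_width=18, slack=3)
Line 7: ['black', 'pepper', 'valley'] (min_width=19, slack=2)
Line 8: ['pharmacy', 'go', 'waterfall'] (min_width=21, slack=0)
Line 9: ['ocean', 'valley', 'for'] (min_width=16, slack=5)
Line 10: ['microwave'] (min_width=9, slack=12)
Total lines: 10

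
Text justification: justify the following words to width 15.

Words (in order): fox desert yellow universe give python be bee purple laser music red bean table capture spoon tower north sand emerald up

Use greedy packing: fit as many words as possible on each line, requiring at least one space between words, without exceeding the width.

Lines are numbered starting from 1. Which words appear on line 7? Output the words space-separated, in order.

Line 1: ['fox', 'desert'] (min_width=10, slack=5)
Line 2: ['yellow', 'universe'] (min_width=15, slack=0)
Line 3: ['give', 'python', 'be'] (min_width=14, slack=1)
Line 4: ['bee', 'purple'] (min_width=10, slack=5)
Line 5: ['laser', 'music', 'red'] (min_width=15, slack=0)
Line 6: ['bean', 'table'] (min_width=10, slack=5)
Line 7: ['capture', 'spoon'] (min_width=13, slack=2)
Line 8: ['tower', 'north'] (min_width=11, slack=4)
Line 9: ['sand', 'emerald', 'up'] (min_width=15, slack=0)

Answer: capture spoon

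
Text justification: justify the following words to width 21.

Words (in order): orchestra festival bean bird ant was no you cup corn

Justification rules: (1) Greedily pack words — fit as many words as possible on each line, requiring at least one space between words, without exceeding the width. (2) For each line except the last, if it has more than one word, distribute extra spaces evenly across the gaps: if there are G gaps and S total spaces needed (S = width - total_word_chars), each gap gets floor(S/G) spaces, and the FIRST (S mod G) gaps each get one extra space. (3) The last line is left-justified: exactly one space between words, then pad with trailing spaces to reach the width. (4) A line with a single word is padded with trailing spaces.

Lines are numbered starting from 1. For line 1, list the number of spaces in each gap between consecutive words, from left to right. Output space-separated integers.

Line 1: ['orchestra', 'festival'] (min_width=18, slack=3)
Line 2: ['bean', 'bird', 'ant', 'was', 'no'] (min_width=20, slack=1)
Line 3: ['you', 'cup', 'corn'] (min_width=12, slack=9)

Answer: 4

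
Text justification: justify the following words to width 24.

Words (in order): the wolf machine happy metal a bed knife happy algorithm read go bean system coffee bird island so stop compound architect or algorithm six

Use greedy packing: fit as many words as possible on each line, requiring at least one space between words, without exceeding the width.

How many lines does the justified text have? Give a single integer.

Line 1: ['the', 'wolf', 'machine', 'happy'] (min_width=22, slack=2)
Line 2: ['metal', 'a', 'bed', 'knife', 'happy'] (min_width=23, slack=1)
Line 3: ['algorithm', 'read', 'go', 'bean'] (min_width=22, slack=2)
Line 4: ['system', 'coffee', 'bird'] (min_width=18, slack=6)
Line 5: ['island', 'so', 'stop', 'compound'] (min_width=23, slack=1)
Line 6: ['architect', 'or', 'algorithm'] (min_width=22, slack=2)
Line 7: ['six'] (min_width=3, slack=21)
Total lines: 7

Answer: 7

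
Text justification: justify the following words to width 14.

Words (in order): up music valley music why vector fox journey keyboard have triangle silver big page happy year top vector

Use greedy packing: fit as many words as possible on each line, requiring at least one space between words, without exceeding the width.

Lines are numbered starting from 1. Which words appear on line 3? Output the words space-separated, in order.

Line 1: ['up', 'music'] (min_width=8, slack=6)
Line 2: ['valley', 'music'] (min_width=12, slack=2)
Line 3: ['why', 'vector', 'fox'] (min_width=14, slack=0)
Line 4: ['journey'] (min_width=7, slack=7)
Line 5: ['keyboard', 'have'] (min_width=13, slack=1)
Line 6: ['triangle'] (min_width=8, slack=6)
Line 7: ['silver', 'big'] (min_width=10, slack=4)
Line 8: ['page', 'happy'] (min_width=10, slack=4)
Line 9: ['year', 'top'] (min_width=8, slack=6)
Line 10: ['vector'] (min_width=6, slack=8)

Answer: why vector fox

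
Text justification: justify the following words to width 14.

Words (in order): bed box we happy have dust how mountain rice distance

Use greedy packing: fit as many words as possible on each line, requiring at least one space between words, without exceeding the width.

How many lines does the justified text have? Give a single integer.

Line 1: ['bed', 'box', 'we'] (min_width=10, slack=4)
Line 2: ['happy', 'have'] (min_width=10, slack=4)
Line 3: ['dust', 'how'] (min_width=8, slack=6)
Line 4: ['mountain', 'rice'] (min_width=13, slack=1)
Line 5: ['distance'] (min_width=8, slack=6)
Total lines: 5

Answer: 5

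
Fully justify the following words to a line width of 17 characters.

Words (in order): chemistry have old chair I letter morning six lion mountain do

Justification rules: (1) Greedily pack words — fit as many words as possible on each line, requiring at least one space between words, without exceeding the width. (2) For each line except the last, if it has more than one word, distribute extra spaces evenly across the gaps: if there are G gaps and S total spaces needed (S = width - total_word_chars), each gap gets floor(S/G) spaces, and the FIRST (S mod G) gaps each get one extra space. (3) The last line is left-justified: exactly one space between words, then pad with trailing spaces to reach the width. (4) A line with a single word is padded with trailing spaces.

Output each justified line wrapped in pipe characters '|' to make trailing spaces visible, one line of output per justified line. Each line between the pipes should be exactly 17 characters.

Answer: |chemistry    have|
|old    chair    I|
|letter    morning|
|six lion mountain|
|do               |

Derivation:
Line 1: ['chemistry', 'have'] (min_width=14, slack=3)
Line 2: ['old', 'chair', 'I'] (min_width=11, slack=6)
Line 3: ['letter', 'morning'] (min_width=14, slack=3)
Line 4: ['six', 'lion', 'mountain'] (min_width=17, slack=0)
Line 5: ['do'] (min_width=2, slack=15)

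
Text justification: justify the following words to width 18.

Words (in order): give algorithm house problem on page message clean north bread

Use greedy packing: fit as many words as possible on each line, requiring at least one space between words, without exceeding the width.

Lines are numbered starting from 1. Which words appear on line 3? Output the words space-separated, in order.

Line 1: ['give', 'algorithm'] (min_width=14, slack=4)
Line 2: ['house', 'problem', 'on'] (min_width=16, slack=2)
Line 3: ['page', 'message', 'clean'] (min_width=18, slack=0)
Line 4: ['north', 'bread'] (min_width=11, slack=7)

Answer: page message clean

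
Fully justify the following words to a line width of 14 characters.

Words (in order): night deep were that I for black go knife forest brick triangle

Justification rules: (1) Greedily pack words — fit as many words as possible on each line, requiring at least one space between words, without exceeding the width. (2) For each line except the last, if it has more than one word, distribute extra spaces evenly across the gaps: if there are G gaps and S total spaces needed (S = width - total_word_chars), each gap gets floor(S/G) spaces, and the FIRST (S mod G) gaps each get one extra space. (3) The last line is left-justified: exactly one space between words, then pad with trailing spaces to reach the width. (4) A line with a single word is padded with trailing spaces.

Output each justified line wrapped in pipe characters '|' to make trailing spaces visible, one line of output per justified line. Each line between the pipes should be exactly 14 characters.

Line 1: ['night', 'deep'] (min_width=10, slack=4)
Line 2: ['were', 'that', 'I'] (min_width=11, slack=3)
Line 3: ['for', 'black', 'go'] (min_width=12, slack=2)
Line 4: ['knife', 'forest'] (min_width=12, slack=2)
Line 5: ['brick', 'triangle'] (min_width=14, slack=0)

Answer: |night     deep|
|were   that  I|
|for  black  go|
|knife   forest|
|brick triangle|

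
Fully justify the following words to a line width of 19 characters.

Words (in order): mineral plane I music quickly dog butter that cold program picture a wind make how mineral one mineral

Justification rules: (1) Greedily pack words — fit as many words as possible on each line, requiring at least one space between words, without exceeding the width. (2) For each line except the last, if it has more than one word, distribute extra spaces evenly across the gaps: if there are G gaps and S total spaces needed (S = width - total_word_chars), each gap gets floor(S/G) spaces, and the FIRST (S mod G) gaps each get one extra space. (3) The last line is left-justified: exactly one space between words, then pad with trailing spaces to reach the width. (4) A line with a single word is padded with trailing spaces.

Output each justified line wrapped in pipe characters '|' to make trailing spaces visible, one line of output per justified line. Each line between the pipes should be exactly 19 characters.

Line 1: ['mineral', 'plane', 'I'] (min_width=15, slack=4)
Line 2: ['music', 'quickly', 'dog'] (min_width=17, slack=2)
Line 3: ['butter', 'that', 'cold'] (min_width=16, slack=3)
Line 4: ['program', 'picture', 'a'] (min_width=17, slack=2)
Line 5: ['wind', 'make', 'how'] (min_width=13, slack=6)
Line 6: ['mineral', 'one', 'mineral'] (min_width=19, slack=0)

Answer: |mineral   plane   I|
|music  quickly  dog|
|butter   that  cold|
|program  picture  a|
|wind    make    how|
|mineral one mineral|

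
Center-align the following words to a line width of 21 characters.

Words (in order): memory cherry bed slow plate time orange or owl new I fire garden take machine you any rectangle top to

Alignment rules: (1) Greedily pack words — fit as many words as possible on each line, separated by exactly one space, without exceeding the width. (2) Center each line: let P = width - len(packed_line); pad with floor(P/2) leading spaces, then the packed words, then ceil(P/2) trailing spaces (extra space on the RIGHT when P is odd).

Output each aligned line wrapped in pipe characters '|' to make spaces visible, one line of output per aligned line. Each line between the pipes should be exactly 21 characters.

Line 1: ['memory', 'cherry', 'bed'] (min_width=17, slack=4)
Line 2: ['slow', 'plate', 'time'] (min_width=15, slack=6)
Line 3: ['orange', 'or', 'owl', 'new', 'I'] (min_width=19, slack=2)
Line 4: ['fire', 'garden', 'take'] (min_width=16, slack=5)
Line 5: ['machine', 'you', 'any'] (min_width=15, slack=6)
Line 6: ['rectangle', 'top', 'to'] (min_width=16, slack=5)

Answer: |  memory cherry bed  |
|   slow plate time   |
| orange or owl new I |
|  fire garden take   |
|   machine you any   |
|  rectangle top to   |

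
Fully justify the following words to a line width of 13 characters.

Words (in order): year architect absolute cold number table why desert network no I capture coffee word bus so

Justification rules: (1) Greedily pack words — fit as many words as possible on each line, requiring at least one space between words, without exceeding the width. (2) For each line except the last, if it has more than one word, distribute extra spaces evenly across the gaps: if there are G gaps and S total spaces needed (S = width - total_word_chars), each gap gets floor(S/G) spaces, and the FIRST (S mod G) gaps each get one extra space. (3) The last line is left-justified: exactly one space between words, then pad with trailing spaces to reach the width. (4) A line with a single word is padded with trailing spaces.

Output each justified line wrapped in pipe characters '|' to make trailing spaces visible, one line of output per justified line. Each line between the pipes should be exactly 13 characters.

Line 1: ['year'] (min_width=4, slack=9)
Line 2: ['architect'] (min_width=9, slack=4)
Line 3: ['absolute', 'cold'] (min_width=13, slack=0)
Line 4: ['number', 'table'] (min_width=12, slack=1)
Line 5: ['why', 'desert'] (min_width=10, slack=3)
Line 6: ['network', 'no', 'I'] (min_width=12, slack=1)
Line 7: ['capture'] (min_width=7, slack=6)
Line 8: ['coffee', 'word'] (min_width=11, slack=2)
Line 9: ['bus', 'so'] (min_width=6, slack=7)

Answer: |year         |
|architect    |
|absolute cold|
|number  table|
|why    desert|
|network  no I|
|capture      |
|coffee   word|
|bus so       |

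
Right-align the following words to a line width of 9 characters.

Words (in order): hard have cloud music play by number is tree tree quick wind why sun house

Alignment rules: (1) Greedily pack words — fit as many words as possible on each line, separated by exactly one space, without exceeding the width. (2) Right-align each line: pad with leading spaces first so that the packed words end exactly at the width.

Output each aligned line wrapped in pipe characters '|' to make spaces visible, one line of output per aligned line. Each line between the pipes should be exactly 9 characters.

Line 1: ['hard', 'have'] (min_width=9, slack=0)
Line 2: ['cloud'] (min_width=5, slack=4)
Line 3: ['music'] (min_width=5, slack=4)
Line 4: ['play', 'by'] (min_width=7, slack=2)
Line 5: ['number', 'is'] (min_width=9, slack=0)
Line 6: ['tree', 'tree'] (min_width=9, slack=0)
Line 7: ['quick'] (min_width=5, slack=4)
Line 8: ['wind', 'why'] (min_width=8, slack=1)
Line 9: ['sun', 'house'] (min_width=9, slack=0)

Answer: |hard have|
|    cloud|
|    music|
|  play by|
|number is|
|tree tree|
|    quick|
| wind why|
|sun house|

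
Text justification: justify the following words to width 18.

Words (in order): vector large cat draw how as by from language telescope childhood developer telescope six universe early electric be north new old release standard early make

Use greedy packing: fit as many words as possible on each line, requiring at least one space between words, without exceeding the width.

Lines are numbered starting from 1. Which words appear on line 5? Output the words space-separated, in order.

Answer: childhood

Derivation:
Line 1: ['vector', 'large', 'cat'] (min_width=16, slack=2)
Line 2: ['draw', 'how', 'as', 'by'] (min_width=14, slack=4)
Line 3: ['from', 'language'] (min_width=13, slack=5)
Line 4: ['telescope'] (min_width=9, slack=9)
Line 5: ['childhood'] (min_width=9, slack=9)
Line 6: ['developer'] (min_width=9, slack=9)
Line 7: ['telescope', 'six'] (min_width=13, slack=5)
Line 8: ['universe', 'early'] (min_width=14, slack=4)
Line 9: ['electric', 'be', 'north'] (min_width=17, slack=1)
Line 10: ['new', 'old', 'release'] (min_width=15, slack=3)
Line 11: ['standard', 'early'] (min_width=14, slack=4)
Line 12: ['make'] (min_width=4, slack=14)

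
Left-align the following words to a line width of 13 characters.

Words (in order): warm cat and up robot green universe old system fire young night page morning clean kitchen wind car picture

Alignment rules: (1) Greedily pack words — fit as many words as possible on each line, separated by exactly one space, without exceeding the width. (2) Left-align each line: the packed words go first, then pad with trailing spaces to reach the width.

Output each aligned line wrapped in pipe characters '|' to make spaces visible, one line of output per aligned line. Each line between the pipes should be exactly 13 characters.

Line 1: ['warm', 'cat', 'and'] (min_width=12, slack=1)
Line 2: ['up', 'robot'] (min_width=8, slack=5)
Line 3: ['green'] (min_width=5, slack=8)
Line 4: ['universe', 'old'] (min_width=12, slack=1)
Line 5: ['system', 'fire'] (min_width=11, slack=2)
Line 6: ['young', 'night'] (min_width=11, slack=2)
Line 7: ['page', 'morning'] (min_width=12, slack=1)
Line 8: ['clean', 'kitchen'] (min_width=13, slack=0)
Line 9: ['wind', 'car'] (min_width=8, slack=5)
Line 10: ['picture'] (min_width=7, slack=6)

Answer: |warm cat and |
|up robot     |
|green        |
|universe old |
|system fire  |
|young night  |
|page morning |
|clean kitchen|
|wind car     |
|picture      |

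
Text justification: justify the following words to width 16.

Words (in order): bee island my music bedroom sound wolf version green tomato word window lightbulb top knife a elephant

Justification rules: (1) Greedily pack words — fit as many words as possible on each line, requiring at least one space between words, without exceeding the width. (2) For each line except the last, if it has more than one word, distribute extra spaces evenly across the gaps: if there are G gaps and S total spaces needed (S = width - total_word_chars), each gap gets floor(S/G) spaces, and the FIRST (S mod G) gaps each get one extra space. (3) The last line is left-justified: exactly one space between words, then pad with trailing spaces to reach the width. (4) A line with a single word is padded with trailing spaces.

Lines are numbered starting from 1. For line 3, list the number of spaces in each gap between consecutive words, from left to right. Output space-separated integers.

Line 1: ['bee', 'island', 'my'] (min_width=13, slack=3)
Line 2: ['music', 'bedroom'] (min_width=13, slack=3)
Line 3: ['sound', 'wolf'] (min_width=10, slack=6)
Line 4: ['version', 'green'] (min_width=13, slack=3)
Line 5: ['tomato', 'word'] (min_width=11, slack=5)
Line 6: ['window', 'lightbulb'] (min_width=16, slack=0)
Line 7: ['top', 'knife', 'a'] (min_width=11, slack=5)
Line 8: ['elephant'] (min_width=8, slack=8)

Answer: 7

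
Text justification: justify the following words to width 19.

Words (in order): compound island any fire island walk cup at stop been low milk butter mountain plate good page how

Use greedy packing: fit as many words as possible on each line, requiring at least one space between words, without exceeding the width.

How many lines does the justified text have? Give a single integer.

Answer: 6

Derivation:
Line 1: ['compound', 'island', 'any'] (min_width=19, slack=0)
Line 2: ['fire', 'island', 'walk'] (min_width=16, slack=3)
Line 3: ['cup', 'at', 'stop', 'been'] (min_width=16, slack=3)
Line 4: ['low', 'milk', 'butter'] (min_width=15, slack=4)
Line 5: ['mountain', 'plate', 'good'] (min_width=19, slack=0)
Line 6: ['page', 'how'] (min_width=8, slack=11)
Total lines: 6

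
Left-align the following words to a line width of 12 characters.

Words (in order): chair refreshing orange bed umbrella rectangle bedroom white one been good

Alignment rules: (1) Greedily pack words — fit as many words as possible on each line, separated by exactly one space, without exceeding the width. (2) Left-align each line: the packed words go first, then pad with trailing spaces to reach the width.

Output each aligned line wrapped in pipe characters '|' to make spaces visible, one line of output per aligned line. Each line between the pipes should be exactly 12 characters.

Answer: |chair       |
|refreshing  |
|orange bed  |
|umbrella    |
|rectangle   |
|bedroom     |
|white one   |
|been good   |

Derivation:
Line 1: ['chair'] (min_width=5, slack=7)
Line 2: ['refreshing'] (min_width=10, slack=2)
Line 3: ['orange', 'bed'] (min_width=10, slack=2)
Line 4: ['umbrella'] (min_width=8, slack=4)
Line 5: ['rectangle'] (min_width=9, slack=3)
Line 6: ['bedroom'] (min_width=7, slack=5)
Line 7: ['white', 'one'] (min_width=9, slack=3)
Line 8: ['been', 'good'] (min_width=9, slack=3)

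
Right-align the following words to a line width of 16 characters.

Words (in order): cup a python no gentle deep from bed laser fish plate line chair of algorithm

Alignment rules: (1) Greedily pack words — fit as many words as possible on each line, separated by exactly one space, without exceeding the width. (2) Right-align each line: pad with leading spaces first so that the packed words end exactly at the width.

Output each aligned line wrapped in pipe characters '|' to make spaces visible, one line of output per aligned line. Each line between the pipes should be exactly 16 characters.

Answer: | cup a python no|
|gentle deep from|
|  bed laser fish|
|plate line chair|
|    of algorithm|

Derivation:
Line 1: ['cup', 'a', 'python', 'no'] (min_width=15, slack=1)
Line 2: ['gentle', 'deep', 'from'] (min_width=16, slack=0)
Line 3: ['bed', 'laser', 'fish'] (min_width=14, slack=2)
Line 4: ['plate', 'line', 'chair'] (min_width=16, slack=0)
Line 5: ['of', 'algorithm'] (min_width=12, slack=4)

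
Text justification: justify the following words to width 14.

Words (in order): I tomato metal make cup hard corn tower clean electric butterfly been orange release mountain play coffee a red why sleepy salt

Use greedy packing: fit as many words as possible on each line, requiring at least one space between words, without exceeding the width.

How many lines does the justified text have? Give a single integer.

Line 1: ['I', 'tomato', 'metal'] (min_width=14, slack=0)
Line 2: ['make', 'cup', 'hard'] (min_width=13, slack=1)
Line 3: ['corn', 'tower'] (min_width=10, slack=4)
Line 4: ['clean', 'electric'] (min_width=14, slack=0)
Line 5: ['butterfly', 'been'] (min_width=14, slack=0)
Line 6: ['orange', 'release'] (min_width=14, slack=0)
Line 7: ['mountain', 'play'] (min_width=13, slack=1)
Line 8: ['coffee', 'a', 'red'] (min_width=12, slack=2)
Line 9: ['why', 'sleepy'] (min_width=10, slack=4)
Line 10: ['salt'] (min_width=4, slack=10)
Total lines: 10

Answer: 10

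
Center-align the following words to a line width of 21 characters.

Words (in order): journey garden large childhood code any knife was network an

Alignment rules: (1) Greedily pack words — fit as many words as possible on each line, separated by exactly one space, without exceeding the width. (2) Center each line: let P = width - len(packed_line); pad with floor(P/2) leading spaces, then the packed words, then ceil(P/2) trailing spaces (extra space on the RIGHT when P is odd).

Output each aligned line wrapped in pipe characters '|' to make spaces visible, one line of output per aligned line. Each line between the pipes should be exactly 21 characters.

Answer: |journey garden large |
| childhood code any  |
|knife was network an |

Derivation:
Line 1: ['journey', 'garden', 'large'] (min_width=20, slack=1)
Line 2: ['childhood', 'code', 'any'] (min_width=18, slack=3)
Line 3: ['knife', 'was', 'network', 'an'] (min_width=20, slack=1)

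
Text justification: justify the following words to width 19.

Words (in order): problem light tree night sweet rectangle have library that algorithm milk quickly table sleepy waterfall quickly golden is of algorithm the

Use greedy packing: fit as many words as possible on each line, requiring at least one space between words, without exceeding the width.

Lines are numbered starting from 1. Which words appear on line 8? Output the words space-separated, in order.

Line 1: ['problem', 'light', 'tree'] (min_width=18, slack=1)
Line 2: ['night', 'sweet'] (min_width=11, slack=8)
Line 3: ['rectangle', 'have'] (min_width=14, slack=5)
Line 4: ['library', 'that'] (min_width=12, slack=7)
Line 5: ['algorithm', 'milk'] (min_width=14, slack=5)
Line 6: ['quickly', 'table'] (min_width=13, slack=6)
Line 7: ['sleepy', 'waterfall'] (min_width=16, slack=3)
Line 8: ['quickly', 'golden', 'is'] (min_width=17, slack=2)
Line 9: ['of', 'algorithm', 'the'] (min_width=16, slack=3)

Answer: quickly golden is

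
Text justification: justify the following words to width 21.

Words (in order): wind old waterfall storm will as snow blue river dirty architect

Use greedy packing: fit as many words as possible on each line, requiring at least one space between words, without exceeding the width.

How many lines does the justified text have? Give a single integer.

Line 1: ['wind', 'old', 'waterfall'] (min_width=18, slack=3)
Line 2: ['storm', 'will', 'as', 'snow'] (min_width=18, slack=3)
Line 3: ['blue', 'river', 'dirty'] (min_width=16, slack=5)
Line 4: ['architect'] (min_width=9, slack=12)
Total lines: 4

Answer: 4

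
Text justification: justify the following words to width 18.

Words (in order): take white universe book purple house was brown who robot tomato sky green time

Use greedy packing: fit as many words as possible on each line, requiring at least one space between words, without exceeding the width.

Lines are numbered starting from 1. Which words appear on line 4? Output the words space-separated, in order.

Line 1: ['take', 'white'] (min_width=10, slack=8)
Line 2: ['universe', 'book'] (min_width=13, slack=5)
Line 3: ['purple', 'house', 'was'] (min_width=16, slack=2)
Line 4: ['brown', 'who', 'robot'] (min_width=15, slack=3)
Line 5: ['tomato', 'sky', 'green'] (min_width=16, slack=2)
Line 6: ['time'] (min_width=4, slack=14)

Answer: brown who robot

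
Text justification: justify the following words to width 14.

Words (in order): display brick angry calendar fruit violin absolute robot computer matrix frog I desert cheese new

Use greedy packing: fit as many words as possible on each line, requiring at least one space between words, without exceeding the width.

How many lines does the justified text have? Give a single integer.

Answer: 8

Derivation:
Line 1: ['display', 'brick'] (min_width=13, slack=1)
Line 2: ['angry', 'calendar'] (min_width=14, slack=0)
Line 3: ['fruit', 'violin'] (min_width=12, slack=2)
Line 4: ['absolute', 'robot'] (min_width=14, slack=0)
Line 5: ['computer'] (min_width=8, slack=6)
Line 6: ['matrix', 'frog', 'I'] (min_width=13, slack=1)
Line 7: ['desert', 'cheese'] (min_width=13, slack=1)
Line 8: ['new'] (min_width=3, slack=11)
Total lines: 8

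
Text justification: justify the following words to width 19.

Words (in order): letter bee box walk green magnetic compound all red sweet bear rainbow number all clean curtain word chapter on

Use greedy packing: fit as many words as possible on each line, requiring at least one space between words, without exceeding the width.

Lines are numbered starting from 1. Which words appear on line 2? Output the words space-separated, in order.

Answer: green magnetic

Derivation:
Line 1: ['letter', 'bee', 'box', 'walk'] (min_width=19, slack=0)
Line 2: ['green', 'magnetic'] (min_width=14, slack=5)
Line 3: ['compound', 'all', 'red'] (min_width=16, slack=3)
Line 4: ['sweet', 'bear', 'rainbow'] (min_width=18, slack=1)
Line 5: ['number', 'all', 'clean'] (min_width=16, slack=3)
Line 6: ['curtain', 'word'] (min_width=12, slack=7)
Line 7: ['chapter', 'on'] (min_width=10, slack=9)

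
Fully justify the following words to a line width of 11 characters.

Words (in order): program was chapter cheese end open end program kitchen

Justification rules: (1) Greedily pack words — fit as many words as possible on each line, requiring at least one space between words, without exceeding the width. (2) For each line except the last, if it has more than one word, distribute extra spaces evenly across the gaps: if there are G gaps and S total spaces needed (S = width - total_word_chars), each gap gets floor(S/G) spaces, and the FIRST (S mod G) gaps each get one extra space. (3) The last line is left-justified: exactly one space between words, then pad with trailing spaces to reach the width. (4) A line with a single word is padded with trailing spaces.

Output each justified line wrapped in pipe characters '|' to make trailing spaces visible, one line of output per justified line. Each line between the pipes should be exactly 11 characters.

Line 1: ['program', 'was'] (min_width=11, slack=0)
Line 2: ['chapter'] (min_width=7, slack=4)
Line 3: ['cheese', 'end'] (min_width=10, slack=1)
Line 4: ['open', 'end'] (min_width=8, slack=3)
Line 5: ['program'] (min_width=7, slack=4)
Line 6: ['kitchen'] (min_width=7, slack=4)

Answer: |program was|
|chapter    |
|cheese  end|
|open    end|
|program    |
|kitchen    |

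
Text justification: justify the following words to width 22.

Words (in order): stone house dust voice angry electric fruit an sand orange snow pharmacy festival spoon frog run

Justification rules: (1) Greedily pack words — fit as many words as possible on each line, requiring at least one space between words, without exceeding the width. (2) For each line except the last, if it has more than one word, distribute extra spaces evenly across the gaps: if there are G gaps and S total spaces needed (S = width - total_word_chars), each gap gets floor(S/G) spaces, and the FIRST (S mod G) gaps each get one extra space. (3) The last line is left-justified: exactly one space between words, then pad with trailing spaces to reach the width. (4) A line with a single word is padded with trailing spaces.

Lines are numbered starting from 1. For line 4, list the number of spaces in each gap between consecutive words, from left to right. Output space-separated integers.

Answer: 6

Derivation:
Line 1: ['stone', 'house', 'dust', 'voice'] (min_width=22, slack=0)
Line 2: ['angry', 'electric', 'fruit'] (min_width=20, slack=2)
Line 3: ['an', 'sand', 'orange', 'snow'] (min_width=19, slack=3)
Line 4: ['pharmacy', 'festival'] (min_width=17, slack=5)
Line 5: ['spoon', 'frog', 'run'] (min_width=14, slack=8)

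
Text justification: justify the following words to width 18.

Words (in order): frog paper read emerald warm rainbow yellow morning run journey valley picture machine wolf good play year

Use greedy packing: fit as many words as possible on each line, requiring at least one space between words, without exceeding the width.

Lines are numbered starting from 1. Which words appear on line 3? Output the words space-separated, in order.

Line 1: ['frog', 'paper', 'read'] (min_width=15, slack=3)
Line 2: ['emerald', 'warm'] (min_width=12, slack=6)
Line 3: ['rainbow', 'yellow'] (min_width=14, slack=4)
Line 4: ['morning', 'run'] (min_width=11, slack=7)
Line 5: ['journey', 'valley'] (min_width=14, slack=4)
Line 6: ['picture', 'machine'] (min_width=15, slack=3)
Line 7: ['wolf', 'good', 'play'] (min_width=14, slack=4)
Line 8: ['year'] (min_width=4, slack=14)

Answer: rainbow yellow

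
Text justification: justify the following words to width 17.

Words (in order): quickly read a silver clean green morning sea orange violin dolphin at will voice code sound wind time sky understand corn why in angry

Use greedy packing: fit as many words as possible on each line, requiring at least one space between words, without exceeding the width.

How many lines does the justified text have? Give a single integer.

Answer: 9

Derivation:
Line 1: ['quickly', 'read', 'a'] (min_width=14, slack=3)
Line 2: ['silver', 'clean'] (min_width=12, slack=5)
Line 3: ['green', 'morning', 'sea'] (min_width=17, slack=0)
Line 4: ['orange', 'violin'] (min_width=13, slack=4)
Line 5: ['dolphin', 'at', 'will'] (min_width=15, slack=2)
Line 6: ['voice', 'code', 'sound'] (min_width=16, slack=1)
Line 7: ['wind', 'time', 'sky'] (min_width=13, slack=4)
Line 8: ['understand', 'corn'] (min_width=15, slack=2)
Line 9: ['why', 'in', 'angry'] (min_width=12, slack=5)
Total lines: 9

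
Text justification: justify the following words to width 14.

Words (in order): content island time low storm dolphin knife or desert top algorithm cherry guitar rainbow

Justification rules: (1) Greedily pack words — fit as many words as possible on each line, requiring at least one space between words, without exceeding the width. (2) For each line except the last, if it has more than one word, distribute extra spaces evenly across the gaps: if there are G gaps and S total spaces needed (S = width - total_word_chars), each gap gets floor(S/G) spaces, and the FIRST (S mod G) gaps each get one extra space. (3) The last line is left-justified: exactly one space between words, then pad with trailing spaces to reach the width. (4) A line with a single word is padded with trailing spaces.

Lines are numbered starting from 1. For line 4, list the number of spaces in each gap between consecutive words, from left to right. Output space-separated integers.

Answer: 2 1

Derivation:
Line 1: ['content', 'island'] (min_width=14, slack=0)
Line 2: ['time', 'low', 'storm'] (min_width=14, slack=0)
Line 3: ['dolphin', 'knife'] (min_width=13, slack=1)
Line 4: ['or', 'desert', 'top'] (min_width=13, slack=1)
Line 5: ['algorithm'] (min_width=9, slack=5)
Line 6: ['cherry', 'guitar'] (min_width=13, slack=1)
Line 7: ['rainbow'] (min_width=7, slack=7)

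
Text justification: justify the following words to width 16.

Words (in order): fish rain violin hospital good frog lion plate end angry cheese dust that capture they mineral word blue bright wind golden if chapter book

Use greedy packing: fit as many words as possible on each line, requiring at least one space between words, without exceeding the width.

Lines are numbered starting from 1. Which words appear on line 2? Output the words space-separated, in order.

Line 1: ['fish', 'rain', 'violin'] (min_width=16, slack=0)
Line 2: ['hospital', 'good'] (min_width=13, slack=3)
Line 3: ['frog', 'lion', 'plate'] (min_width=15, slack=1)
Line 4: ['end', 'angry', 'cheese'] (min_width=16, slack=0)
Line 5: ['dust', 'that'] (min_width=9, slack=7)
Line 6: ['capture', 'they'] (min_width=12, slack=4)
Line 7: ['mineral', 'word'] (min_width=12, slack=4)
Line 8: ['blue', 'bright', 'wind'] (min_width=16, slack=0)
Line 9: ['golden', 'if'] (min_width=9, slack=7)
Line 10: ['chapter', 'book'] (min_width=12, slack=4)

Answer: hospital good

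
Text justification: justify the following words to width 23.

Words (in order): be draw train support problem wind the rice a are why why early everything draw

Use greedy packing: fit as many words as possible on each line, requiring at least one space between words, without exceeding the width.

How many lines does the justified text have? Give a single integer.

Answer: 4

Derivation:
Line 1: ['be', 'draw', 'train', 'support'] (min_width=21, slack=2)
Line 2: ['problem', 'wind', 'the', 'rice', 'a'] (min_width=23, slack=0)
Line 3: ['are', 'why', 'why', 'early'] (min_width=17, slack=6)
Line 4: ['everything', 'draw'] (min_width=15, slack=8)
Total lines: 4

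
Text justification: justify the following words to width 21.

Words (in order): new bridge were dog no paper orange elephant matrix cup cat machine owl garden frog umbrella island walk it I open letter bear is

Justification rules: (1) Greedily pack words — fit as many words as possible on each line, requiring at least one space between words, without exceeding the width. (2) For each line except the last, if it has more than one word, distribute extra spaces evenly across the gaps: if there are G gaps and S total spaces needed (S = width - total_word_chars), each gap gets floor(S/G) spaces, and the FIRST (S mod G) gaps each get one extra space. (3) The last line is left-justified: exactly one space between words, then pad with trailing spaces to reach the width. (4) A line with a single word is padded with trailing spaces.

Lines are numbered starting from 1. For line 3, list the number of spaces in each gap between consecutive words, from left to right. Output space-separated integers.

Answer: 2 2

Derivation:
Line 1: ['new', 'bridge', 'were', 'dog'] (min_width=19, slack=2)
Line 2: ['no', 'paper', 'orange'] (min_width=15, slack=6)
Line 3: ['elephant', 'matrix', 'cup'] (min_width=19, slack=2)
Line 4: ['cat', 'machine', 'owl'] (min_width=15, slack=6)
Line 5: ['garden', 'frog', 'umbrella'] (min_width=20, slack=1)
Line 6: ['island', 'walk', 'it', 'I', 'open'] (min_width=21, slack=0)
Line 7: ['letter', 'bear', 'is'] (min_width=14, slack=7)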